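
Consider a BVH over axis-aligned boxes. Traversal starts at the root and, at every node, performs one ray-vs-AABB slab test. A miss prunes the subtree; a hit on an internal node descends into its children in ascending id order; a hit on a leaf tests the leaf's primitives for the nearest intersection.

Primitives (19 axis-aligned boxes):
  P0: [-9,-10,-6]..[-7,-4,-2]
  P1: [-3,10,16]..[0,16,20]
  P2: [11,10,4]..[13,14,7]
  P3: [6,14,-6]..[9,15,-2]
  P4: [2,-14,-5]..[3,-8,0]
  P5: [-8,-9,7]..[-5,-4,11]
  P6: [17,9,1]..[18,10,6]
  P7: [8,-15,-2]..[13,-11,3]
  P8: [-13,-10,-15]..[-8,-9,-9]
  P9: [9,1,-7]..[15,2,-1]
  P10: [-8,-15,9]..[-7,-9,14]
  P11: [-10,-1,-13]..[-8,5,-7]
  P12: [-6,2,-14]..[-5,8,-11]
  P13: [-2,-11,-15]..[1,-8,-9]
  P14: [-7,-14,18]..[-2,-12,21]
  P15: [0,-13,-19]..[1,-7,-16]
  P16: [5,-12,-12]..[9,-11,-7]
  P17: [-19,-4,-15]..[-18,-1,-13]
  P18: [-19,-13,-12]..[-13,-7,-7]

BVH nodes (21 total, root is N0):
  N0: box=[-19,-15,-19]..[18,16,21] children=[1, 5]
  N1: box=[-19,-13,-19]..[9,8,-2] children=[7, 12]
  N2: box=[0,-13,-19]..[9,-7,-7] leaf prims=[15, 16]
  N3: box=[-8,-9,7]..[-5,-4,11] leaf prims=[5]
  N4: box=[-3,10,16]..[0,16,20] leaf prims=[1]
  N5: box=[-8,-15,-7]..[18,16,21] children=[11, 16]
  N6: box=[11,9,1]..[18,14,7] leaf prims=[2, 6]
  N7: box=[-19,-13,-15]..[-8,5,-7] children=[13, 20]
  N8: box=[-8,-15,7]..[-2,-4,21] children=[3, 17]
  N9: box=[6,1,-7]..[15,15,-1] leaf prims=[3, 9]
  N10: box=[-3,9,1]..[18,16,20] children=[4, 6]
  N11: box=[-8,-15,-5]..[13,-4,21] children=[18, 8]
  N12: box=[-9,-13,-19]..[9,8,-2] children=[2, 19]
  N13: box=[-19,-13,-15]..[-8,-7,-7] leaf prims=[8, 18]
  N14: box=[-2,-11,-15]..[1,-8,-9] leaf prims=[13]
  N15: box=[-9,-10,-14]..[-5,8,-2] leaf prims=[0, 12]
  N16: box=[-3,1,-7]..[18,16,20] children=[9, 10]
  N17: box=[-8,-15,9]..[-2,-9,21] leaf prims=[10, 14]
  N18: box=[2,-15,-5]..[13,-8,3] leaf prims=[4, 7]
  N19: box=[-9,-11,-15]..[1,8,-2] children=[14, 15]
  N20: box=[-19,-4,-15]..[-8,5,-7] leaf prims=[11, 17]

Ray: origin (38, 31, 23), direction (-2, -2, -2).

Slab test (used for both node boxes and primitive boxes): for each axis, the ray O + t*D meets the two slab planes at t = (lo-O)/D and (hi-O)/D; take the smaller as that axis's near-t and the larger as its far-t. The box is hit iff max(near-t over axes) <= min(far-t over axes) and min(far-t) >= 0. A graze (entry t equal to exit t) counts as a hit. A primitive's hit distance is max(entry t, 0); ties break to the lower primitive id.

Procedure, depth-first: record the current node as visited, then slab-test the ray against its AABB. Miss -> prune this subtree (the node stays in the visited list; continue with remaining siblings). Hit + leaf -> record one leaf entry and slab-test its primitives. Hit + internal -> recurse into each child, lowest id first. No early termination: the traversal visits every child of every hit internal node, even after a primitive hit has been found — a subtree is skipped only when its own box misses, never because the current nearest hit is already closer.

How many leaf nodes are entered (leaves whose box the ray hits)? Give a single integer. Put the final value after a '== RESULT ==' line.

Traverse from the root:
N0 x:[10,57/2] y:[15/2,23] z:[1,21] -> hit [10,21], descend [1, 5]
  N1 x:[29/2,57/2] y:[23/2,22] z:[25/2,21] -> hit [29/2,21], descend [7, 12]
    N7 x:[23,57/2] y:[13,22] z:[15,19] -> miss, prune
    N12 x:[29/2,47/2] y:[23/2,22] z:[25/2,21] -> hit [29/2,21], descend [2, 19]
      N2 x:[29/2,19] y:[19,22] z:[15,21] -> hit [19,19] leaf, test {P15(miss), P16(miss)}
      N19 x:[37/2,47/2] y:[23/2,21] z:[25/2,19] -> hit [37/2,19], descend [14, 15]
        N14 x:[37/2,20] y:[39/2,21] z:[16,19] -> miss, prune
        N15 x:[43/2,47/2] y:[23/2,41/2] z:[25/2,37/2] -> miss, prune
  N5 x:[10,23] y:[15/2,23] z:[1,15] -> hit [10,15], descend [11, 16]
    N11 x:[25/2,23] y:[35/2,23] z:[1,14] -> miss, prune
    N16 x:[10,41/2] y:[15/2,15] z:[3/2,15] -> hit [10,15], descend [9, 10]
      N9 x:[23/2,16] y:[8,15] z:[12,15] -> hit [12,15] leaf, test {P3(miss), P9@t=29/2}
      N10 x:[10,41/2] y:[15/2,11] z:[3/2,11] -> hit [10,11], descend [4, 6]
        N4 x:[19,41/2] y:[15/2,21/2] z:[3/2,7/2] -> miss, prune
        N6 x:[10,27/2] y:[17/2,11] z:[8,11] -> hit [10,11] leaf, test {P2(miss), P6@t=21/2}

Visited [0, 1, 7, 12, 2, 19, 14, 15, 5, 11, 16, 9, 10, 4, 6]. Tests: 15 box, 3 leaf. Nearest: P6.

== RESULT ==
3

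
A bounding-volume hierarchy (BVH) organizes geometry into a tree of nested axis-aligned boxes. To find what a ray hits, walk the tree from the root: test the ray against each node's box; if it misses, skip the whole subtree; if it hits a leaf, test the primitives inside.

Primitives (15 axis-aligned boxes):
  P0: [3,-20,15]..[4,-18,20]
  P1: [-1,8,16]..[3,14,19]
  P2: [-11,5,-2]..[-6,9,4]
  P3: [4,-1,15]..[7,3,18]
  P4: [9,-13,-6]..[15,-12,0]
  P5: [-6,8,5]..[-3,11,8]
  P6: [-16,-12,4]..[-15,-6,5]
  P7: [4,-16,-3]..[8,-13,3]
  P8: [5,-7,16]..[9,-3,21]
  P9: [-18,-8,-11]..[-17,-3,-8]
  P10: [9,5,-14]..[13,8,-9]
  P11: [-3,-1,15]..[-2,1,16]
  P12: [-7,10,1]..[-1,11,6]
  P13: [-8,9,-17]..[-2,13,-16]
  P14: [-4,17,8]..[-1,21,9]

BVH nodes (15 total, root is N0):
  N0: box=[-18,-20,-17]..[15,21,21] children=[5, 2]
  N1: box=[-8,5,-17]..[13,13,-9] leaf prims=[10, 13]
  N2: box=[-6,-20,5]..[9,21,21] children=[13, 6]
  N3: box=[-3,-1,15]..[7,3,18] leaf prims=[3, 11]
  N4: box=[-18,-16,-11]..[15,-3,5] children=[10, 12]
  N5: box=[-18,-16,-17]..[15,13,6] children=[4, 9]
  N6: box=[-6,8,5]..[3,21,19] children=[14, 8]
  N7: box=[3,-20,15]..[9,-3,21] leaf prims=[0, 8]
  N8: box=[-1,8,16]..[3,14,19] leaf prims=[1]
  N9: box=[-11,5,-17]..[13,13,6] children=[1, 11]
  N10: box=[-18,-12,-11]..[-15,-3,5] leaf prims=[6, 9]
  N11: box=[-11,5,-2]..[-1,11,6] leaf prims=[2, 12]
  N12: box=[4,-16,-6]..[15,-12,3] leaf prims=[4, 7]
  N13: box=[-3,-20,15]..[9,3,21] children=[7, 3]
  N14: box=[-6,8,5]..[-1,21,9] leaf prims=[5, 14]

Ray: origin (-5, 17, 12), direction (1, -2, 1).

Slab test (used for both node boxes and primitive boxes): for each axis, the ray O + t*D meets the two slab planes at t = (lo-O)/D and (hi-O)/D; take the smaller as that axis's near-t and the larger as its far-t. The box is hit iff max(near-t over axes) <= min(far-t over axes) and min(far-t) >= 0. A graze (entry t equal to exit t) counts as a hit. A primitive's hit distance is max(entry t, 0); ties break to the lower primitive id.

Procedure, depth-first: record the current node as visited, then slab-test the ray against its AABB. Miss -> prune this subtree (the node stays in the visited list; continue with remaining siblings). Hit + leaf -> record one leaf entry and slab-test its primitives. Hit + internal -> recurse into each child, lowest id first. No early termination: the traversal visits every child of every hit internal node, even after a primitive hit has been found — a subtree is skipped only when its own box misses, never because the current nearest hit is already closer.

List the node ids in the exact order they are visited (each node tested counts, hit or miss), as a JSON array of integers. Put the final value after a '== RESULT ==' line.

Trace the traversal:
N0 x:[-13,20] y:[-2,37/2] z:[-29,9] -> hit [-2,9], descend [2, 5]
  N2 x:[-1,14] y:[-2,37/2] z:[-7,9] -> hit [-1,9], descend [6, 13]
    N6 x:[-1,8] y:[-2,9/2] z:[-7,7] -> hit [-1,9/2], descend [8, 14]
      N8 x:[4,8] y:[3/2,9/2] z:[4,7] -> hit [4,9/2] leaf, test {P1@t=4}
      N14 x:[-1,4] y:[-2,9/2] z:[-7,-3] -> miss, prune
    N13 x:[2,14] y:[7,37/2] z:[3,9] -> hit [7,9], descend [3, 7]
      N3 x:[2,12] y:[7,9] z:[3,6] -> miss, prune
      N7 x:[8,14] y:[10,37/2] z:[3,9] -> miss, prune
  N5 x:[-13,20] y:[2,33/2] z:[-29,-6] -> miss, prune

Visited [0, 2, 6, 8, 14, 13, 3, 7, 5]. Tests: 9 box, 1 leaf. Nearest: P1.

== RESULT ==
[0, 2, 6, 8, 14, 13, 3, 7, 5]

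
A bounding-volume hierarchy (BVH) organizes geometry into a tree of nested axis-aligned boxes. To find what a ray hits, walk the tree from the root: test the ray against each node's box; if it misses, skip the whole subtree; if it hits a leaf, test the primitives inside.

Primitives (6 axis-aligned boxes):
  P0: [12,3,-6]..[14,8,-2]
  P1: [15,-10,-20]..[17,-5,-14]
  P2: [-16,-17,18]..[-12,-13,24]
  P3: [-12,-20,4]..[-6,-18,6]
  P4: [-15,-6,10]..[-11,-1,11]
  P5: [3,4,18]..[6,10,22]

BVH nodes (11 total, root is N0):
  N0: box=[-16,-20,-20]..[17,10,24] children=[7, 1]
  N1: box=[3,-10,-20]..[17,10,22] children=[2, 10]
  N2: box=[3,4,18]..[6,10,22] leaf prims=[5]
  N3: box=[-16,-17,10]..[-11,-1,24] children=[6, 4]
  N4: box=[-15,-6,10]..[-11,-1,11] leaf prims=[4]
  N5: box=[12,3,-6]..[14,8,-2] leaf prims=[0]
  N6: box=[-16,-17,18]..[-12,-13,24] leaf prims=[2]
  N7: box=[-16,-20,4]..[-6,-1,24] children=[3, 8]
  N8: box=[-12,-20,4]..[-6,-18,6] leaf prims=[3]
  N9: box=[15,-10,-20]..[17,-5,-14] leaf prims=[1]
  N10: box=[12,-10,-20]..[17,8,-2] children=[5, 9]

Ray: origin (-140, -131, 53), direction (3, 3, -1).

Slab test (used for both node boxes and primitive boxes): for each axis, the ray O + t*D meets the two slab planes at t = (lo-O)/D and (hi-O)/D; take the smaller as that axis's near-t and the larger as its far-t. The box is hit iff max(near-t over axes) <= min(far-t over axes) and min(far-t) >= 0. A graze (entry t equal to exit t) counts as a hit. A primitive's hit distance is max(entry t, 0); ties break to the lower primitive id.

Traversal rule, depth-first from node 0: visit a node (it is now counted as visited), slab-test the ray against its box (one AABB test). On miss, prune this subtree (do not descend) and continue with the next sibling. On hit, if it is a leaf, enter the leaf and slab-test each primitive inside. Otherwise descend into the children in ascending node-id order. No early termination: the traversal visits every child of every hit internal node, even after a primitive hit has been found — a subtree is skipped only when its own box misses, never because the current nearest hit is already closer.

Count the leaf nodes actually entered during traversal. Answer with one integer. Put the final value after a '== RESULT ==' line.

Traverse from the root:
N0 x:[124/3,157/3] y:[37,47] z:[29,73] -> hit [124/3,47], descend [1, 7]
  N1 x:[143/3,157/3] y:[121/3,47] z:[31,73] -> miss, prune
  N7 x:[124/3,134/3] y:[37,130/3] z:[29,49] -> hit [124/3,130/3], descend [3, 8]
    N3 x:[124/3,43] y:[38,130/3] z:[29,43] -> hit [124/3,43], descend [4, 6]
      N4 x:[125/3,43] y:[125/3,130/3] z:[42,43] -> hit [42,43] leaf, test {P4@t=42}
      N6 x:[124/3,128/3] y:[38,118/3] z:[29,35] -> miss, prune
    N8 x:[128/3,134/3] y:[37,113/3] z:[47,49] -> miss, prune

7 AABB tests over nodes [0, 1, 7, 3, 4, 6, 8]; 1 leaf entered; closest P4.

== RESULT ==
1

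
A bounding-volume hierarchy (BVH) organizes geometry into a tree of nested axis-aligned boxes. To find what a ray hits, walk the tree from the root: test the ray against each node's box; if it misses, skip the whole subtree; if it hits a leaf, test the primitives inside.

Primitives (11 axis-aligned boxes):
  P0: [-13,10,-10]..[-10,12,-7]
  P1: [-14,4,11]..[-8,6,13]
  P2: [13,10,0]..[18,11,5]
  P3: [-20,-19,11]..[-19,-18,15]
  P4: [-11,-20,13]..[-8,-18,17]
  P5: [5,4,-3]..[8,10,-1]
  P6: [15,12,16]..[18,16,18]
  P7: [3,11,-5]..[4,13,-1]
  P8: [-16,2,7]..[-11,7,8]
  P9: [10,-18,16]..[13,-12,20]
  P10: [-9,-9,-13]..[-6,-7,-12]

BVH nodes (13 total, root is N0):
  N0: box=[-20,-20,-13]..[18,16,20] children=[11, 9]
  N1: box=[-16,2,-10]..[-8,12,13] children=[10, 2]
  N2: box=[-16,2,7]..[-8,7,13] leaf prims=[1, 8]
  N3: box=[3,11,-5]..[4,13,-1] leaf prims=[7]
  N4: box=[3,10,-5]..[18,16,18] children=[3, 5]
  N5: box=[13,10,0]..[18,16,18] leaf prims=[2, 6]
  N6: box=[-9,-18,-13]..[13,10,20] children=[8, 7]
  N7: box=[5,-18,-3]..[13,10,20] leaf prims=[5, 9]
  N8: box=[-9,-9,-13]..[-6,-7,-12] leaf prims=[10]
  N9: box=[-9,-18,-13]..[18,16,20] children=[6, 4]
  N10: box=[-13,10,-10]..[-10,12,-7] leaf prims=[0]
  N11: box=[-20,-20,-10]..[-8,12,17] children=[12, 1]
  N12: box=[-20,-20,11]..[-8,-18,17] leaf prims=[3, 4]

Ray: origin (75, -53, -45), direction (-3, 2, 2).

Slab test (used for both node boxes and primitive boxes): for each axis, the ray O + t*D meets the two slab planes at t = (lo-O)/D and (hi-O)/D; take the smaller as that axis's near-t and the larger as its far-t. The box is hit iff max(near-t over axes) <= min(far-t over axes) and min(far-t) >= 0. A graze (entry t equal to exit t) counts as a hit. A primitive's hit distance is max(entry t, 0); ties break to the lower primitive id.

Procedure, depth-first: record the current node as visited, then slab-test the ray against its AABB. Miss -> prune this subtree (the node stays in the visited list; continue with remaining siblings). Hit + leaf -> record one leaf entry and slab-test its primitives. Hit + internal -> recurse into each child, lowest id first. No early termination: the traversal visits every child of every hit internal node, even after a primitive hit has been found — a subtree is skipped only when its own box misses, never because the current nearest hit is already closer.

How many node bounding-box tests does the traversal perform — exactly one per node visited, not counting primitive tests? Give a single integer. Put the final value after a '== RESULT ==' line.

Traverse from the root:
N0 x:[19,95/3] y:[33/2,69/2] z:[16,65/2] -> hit [19,95/3], descend [9, 11]
  N9 x:[19,28] y:[35/2,69/2] z:[16,65/2] -> hit [19,28], descend [4, 6]
    N4 x:[19,24] y:[63/2,69/2] z:[20,63/2] -> miss, prune
    N6 x:[62/3,28] y:[35/2,63/2] z:[16,65/2] -> hit [62/3,28], descend [7, 8]
      N7 x:[62/3,70/3] y:[35/2,63/2] z:[21,65/2] -> hit [21,70/3] leaf, test {P5(miss), P9(miss)}
      N8 x:[27,28] y:[22,23] z:[16,33/2] -> miss, prune
  N11 x:[83/3,95/3] y:[33/2,65/2] z:[35/2,31] -> hit [83/3,31], descend [1, 12]
    N1 x:[83/3,91/3] y:[55/2,65/2] z:[35/2,29] -> hit [83/3,29], descend [2, 10]
      N2 x:[83/3,91/3] y:[55/2,30] z:[26,29] -> hit [83/3,29] leaf, test {P1@t=57/2, P8(miss)}
      N10 x:[85/3,88/3] y:[63/2,65/2] z:[35/2,19] -> miss, prune
    N12 x:[83/3,95/3] y:[33/2,35/2] z:[28,31] -> miss, prune

11 AABB tests over nodes [0, 9, 4, 6, 7, 8, 11, 1, 2, 10, 12]; 2 leaves entered; closest P1.

== RESULT ==
11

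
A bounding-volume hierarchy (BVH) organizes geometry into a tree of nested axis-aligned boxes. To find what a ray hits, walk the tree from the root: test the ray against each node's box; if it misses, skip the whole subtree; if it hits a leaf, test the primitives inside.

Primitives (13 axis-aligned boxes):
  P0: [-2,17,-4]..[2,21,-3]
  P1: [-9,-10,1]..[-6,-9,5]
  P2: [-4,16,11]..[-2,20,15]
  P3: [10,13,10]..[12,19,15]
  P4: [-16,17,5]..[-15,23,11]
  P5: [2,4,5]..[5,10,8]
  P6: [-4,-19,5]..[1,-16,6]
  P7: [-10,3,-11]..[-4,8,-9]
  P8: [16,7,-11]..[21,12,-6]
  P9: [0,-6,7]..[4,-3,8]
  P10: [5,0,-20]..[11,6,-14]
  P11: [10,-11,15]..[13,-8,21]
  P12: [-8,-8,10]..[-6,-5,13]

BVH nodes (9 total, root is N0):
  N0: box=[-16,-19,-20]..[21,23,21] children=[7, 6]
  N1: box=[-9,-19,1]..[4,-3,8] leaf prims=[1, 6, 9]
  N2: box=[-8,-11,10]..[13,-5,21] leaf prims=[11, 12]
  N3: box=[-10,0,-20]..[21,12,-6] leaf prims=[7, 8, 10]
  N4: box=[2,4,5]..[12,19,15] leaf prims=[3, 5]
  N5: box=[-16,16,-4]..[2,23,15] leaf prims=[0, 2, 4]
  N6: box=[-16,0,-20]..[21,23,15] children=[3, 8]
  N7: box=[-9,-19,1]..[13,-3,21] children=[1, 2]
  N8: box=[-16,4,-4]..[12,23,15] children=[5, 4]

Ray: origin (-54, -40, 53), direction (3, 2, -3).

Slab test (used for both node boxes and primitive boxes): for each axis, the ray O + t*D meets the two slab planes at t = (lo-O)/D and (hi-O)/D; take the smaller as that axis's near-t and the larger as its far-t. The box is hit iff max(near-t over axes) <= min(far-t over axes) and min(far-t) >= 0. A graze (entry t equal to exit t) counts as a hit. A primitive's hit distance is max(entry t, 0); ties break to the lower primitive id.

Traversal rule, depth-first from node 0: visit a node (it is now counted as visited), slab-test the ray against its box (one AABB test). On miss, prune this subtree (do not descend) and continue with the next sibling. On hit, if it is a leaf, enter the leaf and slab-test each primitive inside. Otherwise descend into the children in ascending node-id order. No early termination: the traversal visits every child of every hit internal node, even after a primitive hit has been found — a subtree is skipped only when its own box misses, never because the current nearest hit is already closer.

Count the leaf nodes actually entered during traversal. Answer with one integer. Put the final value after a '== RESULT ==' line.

Traverse from the root:
N0 x:[38/3,25] y:[21/2,63/2] z:[32/3,73/3] -> hit [38/3,73/3], descend [6, 7]
  N6 x:[38/3,25] y:[20,63/2] z:[38/3,73/3] -> hit [20,73/3], descend [3, 8]
    N3 x:[44/3,25] y:[20,26] z:[59/3,73/3] -> hit [20,73/3] leaf, test {P7(miss), P8(miss), P10(miss)}
    N8 x:[38/3,22] y:[22,63/2] z:[38/3,19] -> miss, prune
  N7 x:[15,67/3] y:[21/2,37/2] z:[32/3,52/3] -> hit [15,52/3], descend [1, 2]
    N1 x:[15,58/3] y:[21/2,37/2] z:[15,52/3] -> hit [15,52/3] leaf, test {P1(miss), P6(miss), P9(miss)}
    N2 x:[46/3,67/3] y:[29/2,35/2] z:[32/3,43/3] -> miss, prune

Summary -> nodes [0, 6, 3, 8, 7, 1, 2]; box-tests=7; leaf-entries=2; first=miss

== RESULT ==
2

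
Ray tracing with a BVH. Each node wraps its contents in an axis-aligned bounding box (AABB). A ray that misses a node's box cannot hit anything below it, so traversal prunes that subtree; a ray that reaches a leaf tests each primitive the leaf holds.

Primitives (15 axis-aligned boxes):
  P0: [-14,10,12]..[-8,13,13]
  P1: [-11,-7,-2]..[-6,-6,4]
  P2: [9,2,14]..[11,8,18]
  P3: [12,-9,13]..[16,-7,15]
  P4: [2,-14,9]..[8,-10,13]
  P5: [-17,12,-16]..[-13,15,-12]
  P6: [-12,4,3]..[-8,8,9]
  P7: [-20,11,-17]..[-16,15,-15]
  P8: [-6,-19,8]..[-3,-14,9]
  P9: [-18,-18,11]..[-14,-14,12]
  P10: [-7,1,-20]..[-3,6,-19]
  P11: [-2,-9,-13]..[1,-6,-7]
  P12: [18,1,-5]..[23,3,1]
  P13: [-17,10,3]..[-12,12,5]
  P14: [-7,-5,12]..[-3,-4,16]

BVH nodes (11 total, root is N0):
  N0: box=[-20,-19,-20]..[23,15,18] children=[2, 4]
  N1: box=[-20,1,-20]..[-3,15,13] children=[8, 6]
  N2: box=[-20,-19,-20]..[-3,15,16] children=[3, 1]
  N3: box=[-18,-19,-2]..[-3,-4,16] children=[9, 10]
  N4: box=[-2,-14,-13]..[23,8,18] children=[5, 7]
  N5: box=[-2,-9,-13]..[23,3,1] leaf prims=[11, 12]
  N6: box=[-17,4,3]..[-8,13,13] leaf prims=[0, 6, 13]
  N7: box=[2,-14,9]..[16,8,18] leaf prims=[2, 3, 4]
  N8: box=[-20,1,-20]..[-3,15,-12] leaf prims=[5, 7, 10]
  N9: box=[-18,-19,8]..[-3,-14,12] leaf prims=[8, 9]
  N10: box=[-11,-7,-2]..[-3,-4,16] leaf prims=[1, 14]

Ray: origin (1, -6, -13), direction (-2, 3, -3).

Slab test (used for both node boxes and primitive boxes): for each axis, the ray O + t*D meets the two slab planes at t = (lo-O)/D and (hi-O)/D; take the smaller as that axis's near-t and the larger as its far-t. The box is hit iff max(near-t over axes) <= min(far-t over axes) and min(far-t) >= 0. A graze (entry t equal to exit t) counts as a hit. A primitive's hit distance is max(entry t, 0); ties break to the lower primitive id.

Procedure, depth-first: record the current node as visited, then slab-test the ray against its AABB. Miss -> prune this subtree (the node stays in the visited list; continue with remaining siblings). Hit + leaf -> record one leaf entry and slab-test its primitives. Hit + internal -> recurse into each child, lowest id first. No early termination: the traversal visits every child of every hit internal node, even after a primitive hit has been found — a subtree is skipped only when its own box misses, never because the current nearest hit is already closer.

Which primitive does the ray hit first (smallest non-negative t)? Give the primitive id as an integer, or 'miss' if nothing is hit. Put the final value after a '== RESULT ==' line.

Trace the traversal:
N0 x:[-11,21/2] y:[-13/3,7] z:[-31/3,7/3] -> hit [-13/3,7/3], descend [2, 4]
  N2 x:[2,21/2] y:[-13/3,7] z:[-29/3,7/3] -> hit [2,7/3], descend [1, 3]
    N1 x:[2,21/2] y:[7/3,7] z:[-26/3,7/3] -> hit [7/3,7/3], descend [6, 8]
      N6 x:[9/2,9] y:[10/3,19/3] z:[-26/3,-16/3] -> miss, prune
      N8 x:[2,21/2] y:[7/3,7] z:[-1/3,7/3] -> hit [7/3,7/3] leaf, test {P5(miss), P7(miss), P10@t=7/3}
    N3 x:[2,19/2] y:[-13/3,2/3] z:[-29/3,-11/3] -> miss, prune
  N4 x:[-11,3/2] y:[-8/3,14/3] z:[-31/3,0] -> hit [-8/3,0], descend [5, 7]
    N5 x:[-11,3/2] y:[-1,3] z:[-14/3,0] -> hit [-1,0] leaf, test {P11@t=0, P12(miss)}
    N7 x:[-15/2,-1/2] y:[-8/3,14/3] z:[-31/3,-22/3] -> miss, prune

order=[0, 2, 1, 6, 8, 3, 4, 5, 7]  |boxes|=9  |leaves|=2  hit=P11

== RESULT ==
11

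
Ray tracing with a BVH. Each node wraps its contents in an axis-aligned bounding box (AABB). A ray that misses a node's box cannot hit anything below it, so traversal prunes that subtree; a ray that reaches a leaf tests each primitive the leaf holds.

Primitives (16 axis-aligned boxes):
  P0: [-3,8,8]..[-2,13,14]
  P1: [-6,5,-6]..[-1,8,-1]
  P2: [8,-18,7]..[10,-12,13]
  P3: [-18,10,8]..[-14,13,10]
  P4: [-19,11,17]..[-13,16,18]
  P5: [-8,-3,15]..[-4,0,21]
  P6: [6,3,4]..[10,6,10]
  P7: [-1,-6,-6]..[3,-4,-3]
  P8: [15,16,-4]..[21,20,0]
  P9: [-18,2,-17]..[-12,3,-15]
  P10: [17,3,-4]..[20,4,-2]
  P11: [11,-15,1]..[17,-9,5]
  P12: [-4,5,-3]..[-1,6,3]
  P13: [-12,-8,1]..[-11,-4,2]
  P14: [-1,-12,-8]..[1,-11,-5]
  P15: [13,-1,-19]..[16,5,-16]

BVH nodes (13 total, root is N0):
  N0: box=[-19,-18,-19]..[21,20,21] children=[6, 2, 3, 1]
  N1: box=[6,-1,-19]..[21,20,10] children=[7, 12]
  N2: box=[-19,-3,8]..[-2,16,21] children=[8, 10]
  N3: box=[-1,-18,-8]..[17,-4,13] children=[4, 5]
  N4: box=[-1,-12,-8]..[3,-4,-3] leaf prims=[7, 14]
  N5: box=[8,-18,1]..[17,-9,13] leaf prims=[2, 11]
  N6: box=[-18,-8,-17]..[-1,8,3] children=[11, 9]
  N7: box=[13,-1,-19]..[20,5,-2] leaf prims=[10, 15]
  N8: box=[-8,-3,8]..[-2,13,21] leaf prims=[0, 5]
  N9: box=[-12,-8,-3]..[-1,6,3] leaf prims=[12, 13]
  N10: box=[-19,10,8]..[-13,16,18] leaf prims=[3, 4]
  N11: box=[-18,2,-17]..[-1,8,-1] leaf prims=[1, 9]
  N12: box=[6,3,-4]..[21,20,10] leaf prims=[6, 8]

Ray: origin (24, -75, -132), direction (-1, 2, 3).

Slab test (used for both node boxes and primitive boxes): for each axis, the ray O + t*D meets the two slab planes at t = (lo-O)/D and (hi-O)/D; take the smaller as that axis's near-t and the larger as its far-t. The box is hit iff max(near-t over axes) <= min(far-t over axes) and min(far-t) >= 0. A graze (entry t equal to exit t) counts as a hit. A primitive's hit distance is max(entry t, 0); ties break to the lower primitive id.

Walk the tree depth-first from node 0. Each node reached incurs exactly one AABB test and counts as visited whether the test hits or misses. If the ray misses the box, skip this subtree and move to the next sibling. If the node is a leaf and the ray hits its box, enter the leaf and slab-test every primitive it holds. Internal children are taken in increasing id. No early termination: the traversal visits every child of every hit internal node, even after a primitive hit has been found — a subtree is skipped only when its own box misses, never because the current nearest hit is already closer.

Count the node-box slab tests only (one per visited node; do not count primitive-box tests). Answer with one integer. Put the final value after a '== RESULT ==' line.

Trace the traversal:
N0 x:[3,43] y:[57/2,95/2] z:[113/3,51] -> hit [113/3,43], descend [1, 2, 3, 6]
  N1 x:[3,18] y:[37,95/2] z:[113/3,142/3] -> miss, prune
  N2 x:[26,43] y:[36,91/2] z:[140/3,51] -> miss, prune
  N3 x:[7,25] y:[57/2,71/2] z:[124/3,145/3] -> miss, prune
  N6 x:[25,42] y:[67/2,83/2] z:[115/3,45] -> hit [115/3,83/2], descend [9, 11]
    N9 x:[25,36] y:[67/2,81/2] z:[43,45] -> miss, prune
    N11 x:[25,42] y:[77/2,83/2] z:[115/3,131/3] -> hit [77/2,83/2] leaf, test {P1(miss), P9@t=77/2}

order=[0, 1, 2, 3, 6, 9, 11]  |boxes|=7  |leaves|=1  hit=P9

== RESULT ==
7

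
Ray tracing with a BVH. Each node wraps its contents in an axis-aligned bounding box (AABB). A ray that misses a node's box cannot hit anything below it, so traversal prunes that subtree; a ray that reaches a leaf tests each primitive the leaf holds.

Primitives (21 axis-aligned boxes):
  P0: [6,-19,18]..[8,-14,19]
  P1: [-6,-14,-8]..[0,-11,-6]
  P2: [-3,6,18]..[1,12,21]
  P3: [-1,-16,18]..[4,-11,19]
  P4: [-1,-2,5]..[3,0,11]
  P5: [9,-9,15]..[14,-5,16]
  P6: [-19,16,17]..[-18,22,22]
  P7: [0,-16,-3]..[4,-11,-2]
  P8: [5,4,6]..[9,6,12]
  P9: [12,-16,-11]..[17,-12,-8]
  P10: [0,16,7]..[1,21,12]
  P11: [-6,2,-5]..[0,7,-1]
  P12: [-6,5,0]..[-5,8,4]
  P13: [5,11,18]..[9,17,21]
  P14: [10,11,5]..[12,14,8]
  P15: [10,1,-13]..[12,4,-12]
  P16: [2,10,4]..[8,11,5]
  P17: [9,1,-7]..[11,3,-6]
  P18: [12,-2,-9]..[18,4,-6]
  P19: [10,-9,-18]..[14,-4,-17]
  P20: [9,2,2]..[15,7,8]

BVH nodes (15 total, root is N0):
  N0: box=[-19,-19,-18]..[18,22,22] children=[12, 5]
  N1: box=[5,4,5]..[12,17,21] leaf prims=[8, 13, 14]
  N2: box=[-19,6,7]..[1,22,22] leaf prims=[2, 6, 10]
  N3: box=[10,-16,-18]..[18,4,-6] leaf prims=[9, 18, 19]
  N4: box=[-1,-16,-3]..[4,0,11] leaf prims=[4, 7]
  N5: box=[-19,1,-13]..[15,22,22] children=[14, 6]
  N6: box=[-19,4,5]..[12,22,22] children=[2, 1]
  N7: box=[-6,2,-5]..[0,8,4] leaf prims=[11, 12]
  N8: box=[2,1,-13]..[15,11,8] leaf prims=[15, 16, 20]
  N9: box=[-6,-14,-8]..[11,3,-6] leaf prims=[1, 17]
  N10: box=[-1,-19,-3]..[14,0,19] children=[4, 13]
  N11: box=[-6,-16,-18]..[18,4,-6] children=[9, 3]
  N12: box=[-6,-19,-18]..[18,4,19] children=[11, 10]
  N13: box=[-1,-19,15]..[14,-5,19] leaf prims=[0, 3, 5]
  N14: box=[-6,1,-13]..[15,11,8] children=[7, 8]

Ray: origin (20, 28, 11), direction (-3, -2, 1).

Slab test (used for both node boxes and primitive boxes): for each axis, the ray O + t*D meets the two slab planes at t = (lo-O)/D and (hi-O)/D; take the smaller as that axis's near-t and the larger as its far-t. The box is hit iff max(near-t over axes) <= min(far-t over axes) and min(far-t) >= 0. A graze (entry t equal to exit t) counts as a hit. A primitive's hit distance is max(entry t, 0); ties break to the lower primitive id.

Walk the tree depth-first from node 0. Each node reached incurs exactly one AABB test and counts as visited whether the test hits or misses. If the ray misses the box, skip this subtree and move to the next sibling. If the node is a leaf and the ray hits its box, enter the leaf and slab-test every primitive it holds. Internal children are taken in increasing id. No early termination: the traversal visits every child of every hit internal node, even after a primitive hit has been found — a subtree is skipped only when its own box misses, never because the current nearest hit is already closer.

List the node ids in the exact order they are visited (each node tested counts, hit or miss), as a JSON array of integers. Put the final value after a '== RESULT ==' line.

Trace the traversal:
N0 x:[2/3,13] y:[3,47/2] z:[-29,11] -> hit [3,11], descend [5, 12]
  N5 x:[5/3,13] y:[3,27/2] z:[-24,11] -> hit [3,11], descend [6, 14]
    N6 x:[8/3,13] y:[3,12] z:[-6,11] -> hit [3,11], descend [1, 2]
      N1 x:[8/3,5] y:[11/2,12] z:[-6,10] -> miss, prune
      N2 x:[19/3,13] y:[3,11] z:[-4,11] -> hit [19/3,11] leaf, test {P2(miss), P6(miss), P10(miss)}
    N14 x:[5/3,26/3] y:[17/2,27/2] z:[-24,-3] -> miss, prune
  N12 x:[2/3,26/3] y:[12,47/2] z:[-29,8] -> miss, prune

order=[0, 5, 6, 1, 2, 14, 12]  |boxes|=7  |leaves|=1  hit=miss

== RESULT ==
[0, 5, 6, 1, 2, 14, 12]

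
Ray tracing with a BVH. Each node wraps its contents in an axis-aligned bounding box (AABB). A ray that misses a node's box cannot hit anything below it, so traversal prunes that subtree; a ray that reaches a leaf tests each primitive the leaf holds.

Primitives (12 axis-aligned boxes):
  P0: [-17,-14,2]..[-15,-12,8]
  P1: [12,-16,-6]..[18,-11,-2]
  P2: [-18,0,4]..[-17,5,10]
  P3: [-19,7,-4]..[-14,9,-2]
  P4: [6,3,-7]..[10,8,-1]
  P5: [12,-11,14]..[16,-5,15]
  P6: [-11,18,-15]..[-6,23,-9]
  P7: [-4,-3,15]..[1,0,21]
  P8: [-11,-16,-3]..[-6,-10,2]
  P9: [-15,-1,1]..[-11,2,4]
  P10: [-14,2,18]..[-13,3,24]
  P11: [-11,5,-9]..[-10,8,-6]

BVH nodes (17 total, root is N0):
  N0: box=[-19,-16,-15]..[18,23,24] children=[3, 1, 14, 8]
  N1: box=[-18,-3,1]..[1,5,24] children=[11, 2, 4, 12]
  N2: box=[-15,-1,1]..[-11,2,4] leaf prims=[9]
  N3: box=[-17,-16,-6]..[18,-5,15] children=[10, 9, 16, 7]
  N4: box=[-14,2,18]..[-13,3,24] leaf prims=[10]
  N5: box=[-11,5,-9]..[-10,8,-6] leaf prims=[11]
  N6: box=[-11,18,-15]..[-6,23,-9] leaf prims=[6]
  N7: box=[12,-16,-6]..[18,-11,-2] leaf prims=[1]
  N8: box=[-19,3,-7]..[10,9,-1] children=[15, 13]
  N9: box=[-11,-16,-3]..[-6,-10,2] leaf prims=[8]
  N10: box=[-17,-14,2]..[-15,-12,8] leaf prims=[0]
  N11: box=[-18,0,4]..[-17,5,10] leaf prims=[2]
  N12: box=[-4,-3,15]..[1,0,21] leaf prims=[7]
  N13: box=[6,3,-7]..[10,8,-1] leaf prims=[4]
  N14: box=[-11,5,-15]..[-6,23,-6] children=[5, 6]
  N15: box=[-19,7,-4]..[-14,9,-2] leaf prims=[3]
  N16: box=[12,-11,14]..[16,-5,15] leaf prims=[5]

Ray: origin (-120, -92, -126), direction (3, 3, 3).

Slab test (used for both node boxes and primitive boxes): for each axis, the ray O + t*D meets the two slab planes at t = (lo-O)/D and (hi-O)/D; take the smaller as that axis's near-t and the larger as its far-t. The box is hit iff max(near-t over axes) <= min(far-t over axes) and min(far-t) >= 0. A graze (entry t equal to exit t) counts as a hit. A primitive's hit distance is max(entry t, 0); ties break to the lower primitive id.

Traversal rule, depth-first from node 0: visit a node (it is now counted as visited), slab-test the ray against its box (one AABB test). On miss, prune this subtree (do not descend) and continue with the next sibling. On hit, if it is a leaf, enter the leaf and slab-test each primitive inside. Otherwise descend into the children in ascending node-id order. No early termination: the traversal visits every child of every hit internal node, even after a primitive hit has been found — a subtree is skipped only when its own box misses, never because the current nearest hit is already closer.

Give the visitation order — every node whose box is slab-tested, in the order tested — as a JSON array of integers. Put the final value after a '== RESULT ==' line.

Traverse from the root:
N0 x:[101/3,46] y:[76/3,115/3] z:[37,50] -> hit [37,115/3], descend [1, 3, 8, 14]
  N1 x:[34,121/3] y:[89/3,97/3] z:[127/3,50] -> miss, prune
  N3 x:[103/3,46] y:[76/3,29] z:[40,47] -> miss, prune
  N8 x:[101/3,130/3] y:[95/3,101/3] z:[119/3,125/3] -> miss, prune
  N14 x:[109/3,38] y:[97/3,115/3] z:[37,40] -> hit [37,38], descend [5, 6]
    N5 x:[109/3,110/3] y:[97/3,100/3] z:[39,40] -> miss, prune
    N6 x:[109/3,38] y:[110/3,115/3] z:[37,39] -> hit [37,38] leaf, test {P6@t=37}

7 AABB tests over nodes [0, 1, 3, 8, 14, 5, 6]; 1 leaf entered; closest P6.

== RESULT ==
[0, 1, 3, 8, 14, 5, 6]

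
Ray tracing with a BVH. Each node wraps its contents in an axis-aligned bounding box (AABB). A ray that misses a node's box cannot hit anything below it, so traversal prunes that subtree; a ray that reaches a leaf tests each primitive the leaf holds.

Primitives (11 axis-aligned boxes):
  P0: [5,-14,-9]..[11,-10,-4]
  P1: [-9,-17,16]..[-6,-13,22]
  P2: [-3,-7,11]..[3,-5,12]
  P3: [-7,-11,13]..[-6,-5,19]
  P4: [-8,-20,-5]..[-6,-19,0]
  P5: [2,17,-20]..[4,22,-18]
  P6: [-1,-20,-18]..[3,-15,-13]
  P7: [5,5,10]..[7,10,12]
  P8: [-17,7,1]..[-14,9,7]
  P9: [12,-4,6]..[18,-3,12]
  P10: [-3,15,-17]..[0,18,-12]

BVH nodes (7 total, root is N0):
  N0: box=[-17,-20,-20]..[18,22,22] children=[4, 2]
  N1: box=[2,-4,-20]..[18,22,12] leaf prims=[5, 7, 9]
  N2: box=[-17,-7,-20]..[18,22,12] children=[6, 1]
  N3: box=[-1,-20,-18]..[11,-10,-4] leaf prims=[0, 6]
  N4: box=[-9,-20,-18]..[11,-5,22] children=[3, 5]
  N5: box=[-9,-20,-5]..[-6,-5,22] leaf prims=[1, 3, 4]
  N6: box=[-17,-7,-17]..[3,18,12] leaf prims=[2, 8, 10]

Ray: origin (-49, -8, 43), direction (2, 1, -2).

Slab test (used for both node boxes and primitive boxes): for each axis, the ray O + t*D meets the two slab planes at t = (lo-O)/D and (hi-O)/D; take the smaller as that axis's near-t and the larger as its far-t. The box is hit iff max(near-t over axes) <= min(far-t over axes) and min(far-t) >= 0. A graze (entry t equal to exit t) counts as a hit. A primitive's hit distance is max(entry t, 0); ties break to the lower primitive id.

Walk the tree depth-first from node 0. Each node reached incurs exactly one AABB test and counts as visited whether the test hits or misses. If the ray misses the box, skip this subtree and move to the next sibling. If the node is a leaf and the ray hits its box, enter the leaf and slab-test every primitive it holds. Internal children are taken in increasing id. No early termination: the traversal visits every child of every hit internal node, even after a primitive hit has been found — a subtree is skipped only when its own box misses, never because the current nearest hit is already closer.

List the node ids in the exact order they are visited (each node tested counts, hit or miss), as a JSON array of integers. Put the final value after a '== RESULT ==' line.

Walk:
N0 x:[16,67/2] y:[-12,30] z:[21/2,63/2] -> hit [16,30], descend [2, 4]
  N2 x:[16,67/2] y:[1,30] z:[31/2,63/2] -> hit [16,30], descend [1, 6]
    N1 x:[51/2,67/2] y:[4,30] z:[31/2,63/2] -> hit [51/2,30] leaf, test {P5(miss), P7(miss), P9(miss)}
    N6 x:[16,26] y:[1,26] z:[31/2,30] -> hit [16,26] leaf, test {P2(miss), P8(miss), P10(miss)}
  N4 x:[20,30] y:[-12,3] z:[21/2,61/2] -> miss, prune

Summary -> nodes [0, 2, 1, 6, 4]; box-tests=5; leaf-entries=2; first=miss

== RESULT ==
[0, 2, 1, 6, 4]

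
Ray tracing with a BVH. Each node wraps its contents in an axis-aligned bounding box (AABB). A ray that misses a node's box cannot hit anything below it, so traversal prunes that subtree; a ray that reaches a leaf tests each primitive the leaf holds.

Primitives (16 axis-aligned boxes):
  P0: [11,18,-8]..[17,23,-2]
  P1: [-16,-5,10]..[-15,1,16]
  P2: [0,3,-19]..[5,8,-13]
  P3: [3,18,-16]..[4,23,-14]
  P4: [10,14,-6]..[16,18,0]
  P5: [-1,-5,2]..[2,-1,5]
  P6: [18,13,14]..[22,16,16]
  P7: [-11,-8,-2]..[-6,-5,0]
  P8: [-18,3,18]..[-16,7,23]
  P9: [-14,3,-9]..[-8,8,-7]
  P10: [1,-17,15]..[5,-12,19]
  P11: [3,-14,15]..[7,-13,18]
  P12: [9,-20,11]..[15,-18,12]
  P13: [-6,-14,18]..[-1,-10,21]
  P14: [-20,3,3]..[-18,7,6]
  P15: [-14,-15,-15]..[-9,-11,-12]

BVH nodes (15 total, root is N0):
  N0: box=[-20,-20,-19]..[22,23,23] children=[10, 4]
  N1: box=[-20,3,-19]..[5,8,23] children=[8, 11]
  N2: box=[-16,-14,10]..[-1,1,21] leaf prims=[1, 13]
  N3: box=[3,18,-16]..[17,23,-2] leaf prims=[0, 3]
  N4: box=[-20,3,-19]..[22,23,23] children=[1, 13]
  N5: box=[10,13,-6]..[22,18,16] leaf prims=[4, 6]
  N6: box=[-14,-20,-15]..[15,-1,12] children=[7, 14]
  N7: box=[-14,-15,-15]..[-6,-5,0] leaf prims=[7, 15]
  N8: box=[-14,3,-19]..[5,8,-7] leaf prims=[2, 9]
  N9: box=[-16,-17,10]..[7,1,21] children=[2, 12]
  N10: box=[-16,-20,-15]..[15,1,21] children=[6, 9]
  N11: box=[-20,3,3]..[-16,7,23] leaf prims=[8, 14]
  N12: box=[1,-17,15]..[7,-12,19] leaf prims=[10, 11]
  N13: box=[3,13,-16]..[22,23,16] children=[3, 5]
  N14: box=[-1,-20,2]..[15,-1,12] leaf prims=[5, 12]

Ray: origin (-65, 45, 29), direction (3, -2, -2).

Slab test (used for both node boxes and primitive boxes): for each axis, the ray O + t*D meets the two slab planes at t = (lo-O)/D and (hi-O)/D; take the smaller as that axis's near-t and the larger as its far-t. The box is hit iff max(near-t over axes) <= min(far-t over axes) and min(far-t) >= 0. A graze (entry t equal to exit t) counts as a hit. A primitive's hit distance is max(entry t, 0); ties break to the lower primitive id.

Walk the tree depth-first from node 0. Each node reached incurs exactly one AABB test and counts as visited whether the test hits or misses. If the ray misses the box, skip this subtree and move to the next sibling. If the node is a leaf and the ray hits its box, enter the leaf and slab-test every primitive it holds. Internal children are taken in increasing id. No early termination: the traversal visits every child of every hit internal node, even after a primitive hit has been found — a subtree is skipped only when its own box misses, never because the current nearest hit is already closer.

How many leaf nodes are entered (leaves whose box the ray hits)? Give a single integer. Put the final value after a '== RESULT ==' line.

Traverse from the root:
N0 x:[15,29] y:[11,65/2] z:[3,24] -> hit [15,24], descend [4, 10]
  N4 x:[15,29] y:[11,21] z:[3,24] -> hit [15,21], descend [1, 13]
    N1 x:[15,70/3] y:[37/2,21] z:[3,24] -> hit [37/2,21], descend [8, 11]
      N8 x:[17,70/3] y:[37/2,21] z:[18,24] -> hit [37/2,21] leaf, test {P2(miss), P9@t=37/2}
      N11 x:[15,49/3] y:[19,21] z:[3,13] -> miss, prune
    N13 x:[68/3,29] y:[11,16] z:[13/2,45/2] -> miss, prune
  N10 x:[49/3,80/3] y:[22,65/2] z:[4,22] -> hit [22,22], descend [6, 9]
    N6 x:[17,80/3] y:[23,65/2] z:[17/2,22] -> miss, prune
    N9 x:[49/3,24] y:[22,31] z:[4,19/2] -> miss, prune

9 AABB tests over nodes [0, 4, 1, 8, 11, 13, 10, 6, 9]; 1 leaf entered; closest P9.

== RESULT ==
1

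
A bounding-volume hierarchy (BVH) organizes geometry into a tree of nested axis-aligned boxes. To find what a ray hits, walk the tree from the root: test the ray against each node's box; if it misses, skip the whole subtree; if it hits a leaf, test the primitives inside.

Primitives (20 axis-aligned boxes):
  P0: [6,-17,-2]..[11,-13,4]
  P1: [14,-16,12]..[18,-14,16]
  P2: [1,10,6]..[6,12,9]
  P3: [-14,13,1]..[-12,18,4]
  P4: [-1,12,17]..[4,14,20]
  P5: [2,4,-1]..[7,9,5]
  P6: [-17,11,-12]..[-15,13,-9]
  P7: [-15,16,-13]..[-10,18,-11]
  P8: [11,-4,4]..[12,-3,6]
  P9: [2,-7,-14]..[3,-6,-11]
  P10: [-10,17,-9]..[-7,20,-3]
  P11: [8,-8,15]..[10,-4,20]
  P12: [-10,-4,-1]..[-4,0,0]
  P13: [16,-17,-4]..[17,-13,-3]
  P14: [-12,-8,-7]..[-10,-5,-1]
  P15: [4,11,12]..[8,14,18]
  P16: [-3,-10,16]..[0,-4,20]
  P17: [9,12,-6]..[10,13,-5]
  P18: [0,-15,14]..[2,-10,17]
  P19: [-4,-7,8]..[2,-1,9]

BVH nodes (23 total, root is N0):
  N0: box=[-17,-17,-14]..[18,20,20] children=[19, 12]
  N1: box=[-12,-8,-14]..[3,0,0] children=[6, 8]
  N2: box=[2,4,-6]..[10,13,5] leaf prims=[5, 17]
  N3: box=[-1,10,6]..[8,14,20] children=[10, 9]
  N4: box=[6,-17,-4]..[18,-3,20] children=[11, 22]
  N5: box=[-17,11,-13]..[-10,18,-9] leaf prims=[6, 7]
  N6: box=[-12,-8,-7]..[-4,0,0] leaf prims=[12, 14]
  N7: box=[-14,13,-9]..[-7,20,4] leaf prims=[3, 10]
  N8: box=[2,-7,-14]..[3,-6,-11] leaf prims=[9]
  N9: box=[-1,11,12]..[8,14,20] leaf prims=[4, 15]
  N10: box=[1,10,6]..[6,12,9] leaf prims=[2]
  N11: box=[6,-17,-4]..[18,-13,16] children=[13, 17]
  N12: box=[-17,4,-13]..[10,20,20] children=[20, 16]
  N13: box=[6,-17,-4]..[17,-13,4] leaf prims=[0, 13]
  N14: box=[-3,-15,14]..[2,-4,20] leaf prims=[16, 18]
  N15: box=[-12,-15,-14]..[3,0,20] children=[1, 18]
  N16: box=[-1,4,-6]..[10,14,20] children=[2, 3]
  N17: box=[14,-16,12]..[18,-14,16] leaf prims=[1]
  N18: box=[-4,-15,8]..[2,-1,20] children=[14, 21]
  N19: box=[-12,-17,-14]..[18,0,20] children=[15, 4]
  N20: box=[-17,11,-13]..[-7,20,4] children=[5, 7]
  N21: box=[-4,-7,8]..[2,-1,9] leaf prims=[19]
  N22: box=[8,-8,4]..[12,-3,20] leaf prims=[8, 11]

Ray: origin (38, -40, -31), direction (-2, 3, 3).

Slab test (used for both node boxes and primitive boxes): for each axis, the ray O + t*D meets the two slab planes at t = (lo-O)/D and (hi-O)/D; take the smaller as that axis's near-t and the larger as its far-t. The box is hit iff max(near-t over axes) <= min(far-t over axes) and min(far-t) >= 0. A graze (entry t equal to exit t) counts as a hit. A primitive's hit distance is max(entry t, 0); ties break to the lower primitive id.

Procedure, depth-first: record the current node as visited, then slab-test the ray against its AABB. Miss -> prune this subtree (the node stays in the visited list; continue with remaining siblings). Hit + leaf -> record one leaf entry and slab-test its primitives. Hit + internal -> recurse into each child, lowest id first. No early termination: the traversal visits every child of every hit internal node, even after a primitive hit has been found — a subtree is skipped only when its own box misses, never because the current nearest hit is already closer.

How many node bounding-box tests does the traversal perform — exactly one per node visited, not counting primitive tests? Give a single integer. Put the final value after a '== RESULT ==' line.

Trace the traversal:
N0 x:[10,55/2] y:[23/3,20] z:[17/3,17] -> hit [10,17], descend [12, 19]
  N12 x:[14,55/2] y:[44/3,20] z:[6,17] -> hit [44/3,17], descend [16, 20]
    N16 x:[14,39/2] y:[44/3,18] z:[25/3,17] -> hit [44/3,17], descend [2, 3]
      N2 x:[14,18] y:[44/3,53/3] z:[25/3,12] -> miss, prune
      N3 x:[15,39/2] y:[50/3,18] z:[37/3,17] -> hit [50/3,17], descend [9, 10]
        N9 x:[15,39/2] y:[17,18] z:[43/3,17] -> hit [17,17] leaf, test {P4(miss), P15(miss)}
        N10 x:[16,37/2] y:[50/3,52/3] z:[37/3,40/3] -> miss, prune
    N20 x:[45/2,55/2] y:[17,20] z:[6,35/3] -> miss, prune
  N19 x:[10,25] y:[23/3,40/3] z:[17/3,17] -> hit [10,40/3], descend [4, 15]
    N4 x:[10,16] y:[23/3,37/3] z:[9,17] -> hit [10,37/3], descend [11, 22]
      N11 x:[10,16] y:[23/3,9] z:[9,47/3] -> miss, prune
      N22 x:[13,15] y:[32/3,37/3] z:[35/3,17] -> miss, prune
    N15 x:[35/2,25] y:[25/3,40/3] z:[17/3,17] -> miss, prune

order=[0, 12, 16, 2, 3, 9, 10, 20, 19, 4, 11, 22, 15]  |boxes|=13  |leaves|=1  hit=miss

== RESULT ==
13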